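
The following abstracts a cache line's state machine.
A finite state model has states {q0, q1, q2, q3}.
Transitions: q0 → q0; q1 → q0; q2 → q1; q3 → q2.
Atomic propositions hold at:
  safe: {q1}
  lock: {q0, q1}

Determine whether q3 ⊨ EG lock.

No

EG lock: greatest fixpoint, start Z0 = {q0, q1}, keep only states in Sat with some successor in Z. Already a fixed point.
Sat(EG lock) = {q0, q1}
q3 ∉ Sat(EG lock) = {q0, q1}, so the formula does not hold at q3.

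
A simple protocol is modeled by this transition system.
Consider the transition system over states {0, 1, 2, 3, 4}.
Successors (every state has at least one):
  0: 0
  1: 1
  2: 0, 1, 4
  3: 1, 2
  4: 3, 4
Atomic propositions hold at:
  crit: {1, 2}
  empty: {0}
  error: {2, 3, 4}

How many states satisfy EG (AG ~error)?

2

Sat(~error) = {0, 1}
AG ~error: greatest fixpoint, start Z0 = {0, 1}, keep only states in Sat with every successor in Z. Already a fixed point.
Sat(AG ~error) = {0, 1}
EG (AG ~error): greatest fixpoint, start Z0 = {0, 1}, keep only states in Sat with some successor in Z. Already a fixed point.
Sat(EG (AG ~error)) = {0, 1}
|Sat(EG (AG ~error))| = |{0, 1}| = 2.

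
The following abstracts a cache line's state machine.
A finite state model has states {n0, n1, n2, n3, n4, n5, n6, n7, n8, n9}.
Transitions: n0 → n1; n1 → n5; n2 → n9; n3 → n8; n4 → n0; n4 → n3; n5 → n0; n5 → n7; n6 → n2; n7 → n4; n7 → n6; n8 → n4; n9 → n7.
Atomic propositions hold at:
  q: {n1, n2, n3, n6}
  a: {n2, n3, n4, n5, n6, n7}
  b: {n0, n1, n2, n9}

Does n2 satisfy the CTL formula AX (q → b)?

Yes

Sat(q → b) = {n0, n1, n2, n4, n5, n7, n8, n9}
Sat(AX (q → b)) = {s : every successor in {n0, n1, n2, n4, n5, n7, n8, n9}} = {n0, n1, n2, n3, n5, n6, n8, n9}
n2 ∈ Sat(AX (q → b)) = {n0, n1, n2, n3, n5, n6, n8, n9}, so the formula holds at n2.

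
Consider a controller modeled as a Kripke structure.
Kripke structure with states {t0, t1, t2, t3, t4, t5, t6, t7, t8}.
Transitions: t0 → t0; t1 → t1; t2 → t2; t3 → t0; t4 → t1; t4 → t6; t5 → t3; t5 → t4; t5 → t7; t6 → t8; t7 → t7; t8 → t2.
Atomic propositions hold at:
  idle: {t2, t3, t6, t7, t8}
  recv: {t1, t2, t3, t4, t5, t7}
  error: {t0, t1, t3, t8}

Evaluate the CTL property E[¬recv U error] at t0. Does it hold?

Sat(¬recv) = {t0, t6, t8}
E[¬recv U error]: least fixpoint, start Z0 = Sat(error) = {t0, t1, t3, t8}, add states in Sat(¬recv) with some successor in Z. Z1 = {t0, t1, t3, t6, t8}; fixed.
Sat(E[¬recv U error]) = {t0, t1, t3, t6, t8}
t0 ∈ Sat(E[¬recv U error]) = {t0, t1, t3, t6, t8}, so the formula holds at t0.

Yes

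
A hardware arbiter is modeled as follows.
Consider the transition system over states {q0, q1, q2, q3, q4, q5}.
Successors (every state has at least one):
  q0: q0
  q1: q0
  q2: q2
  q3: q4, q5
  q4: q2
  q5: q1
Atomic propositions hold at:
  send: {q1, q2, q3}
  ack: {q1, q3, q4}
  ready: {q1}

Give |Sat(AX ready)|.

1

Sat(AX ready) = {s : every successor in {q1}} = {q5}
|Sat(AX ready)| = |{q5}| = 1.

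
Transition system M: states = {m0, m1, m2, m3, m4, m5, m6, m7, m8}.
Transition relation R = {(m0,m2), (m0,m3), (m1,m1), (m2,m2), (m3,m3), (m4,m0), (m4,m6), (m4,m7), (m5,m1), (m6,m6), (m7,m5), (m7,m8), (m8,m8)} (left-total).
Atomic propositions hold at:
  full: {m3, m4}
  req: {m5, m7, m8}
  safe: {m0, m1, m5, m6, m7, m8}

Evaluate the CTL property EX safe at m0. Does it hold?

Sat(EX safe) = {s : some successor in {m0, m1, m5, m6, m7, m8}} = {m1, m4, m5, m6, m7, m8}
m0 ∉ Sat(EX safe) = {m1, m4, m5, m6, m7, m8}, so the formula does not hold at m0.

No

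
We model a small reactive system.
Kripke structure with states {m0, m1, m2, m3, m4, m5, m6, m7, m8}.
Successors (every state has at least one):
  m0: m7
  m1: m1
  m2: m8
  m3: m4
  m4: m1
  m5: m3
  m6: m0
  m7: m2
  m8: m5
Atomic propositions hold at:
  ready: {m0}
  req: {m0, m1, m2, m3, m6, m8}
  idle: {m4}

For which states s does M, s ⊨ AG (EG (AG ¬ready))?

Sat(¬ready) = {m1, m2, m3, m4, m5, m6, m7, m8}
AG ¬ready: greatest fixpoint, start Z0 = {m1, m2, m3, m4, m5, m6, m7, m8}, keep only states in Sat with every successor in Z. Z1 = {m1, m2, m3, m4, m5, m7, m8}; fixed.
Sat(AG ¬ready) = {m1, m2, m3, m4, m5, m7, m8}
EG (AG ¬ready): greatest fixpoint, start Z0 = {m1, m2, m3, m4, m5, m7, m8}, keep only states in Sat with some successor in Z. Already a fixed point.
Sat(EG (AG ¬ready)) = {m1, m2, m3, m4, m5, m7, m8}
AG (EG (AG ¬ready)): greatest fixpoint, start Z0 = {m1, m2, m3, m4, m5, m7, m8}, keep only states in Sat with every successor in Z. Already a fixed point.
Sat(AG (EG (AG ¬ready))) = {m1, m2, m3, m4, m5, m7, m8}

{m1, m2, m3, m4, m5, m7, m8}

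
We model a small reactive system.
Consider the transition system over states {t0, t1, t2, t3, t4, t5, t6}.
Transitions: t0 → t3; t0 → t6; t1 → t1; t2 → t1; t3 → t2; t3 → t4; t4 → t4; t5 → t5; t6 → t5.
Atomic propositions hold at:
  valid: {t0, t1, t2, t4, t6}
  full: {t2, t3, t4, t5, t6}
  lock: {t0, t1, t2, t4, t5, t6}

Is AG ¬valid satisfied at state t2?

Sat(¬valid) = {t3, t5}
AG ¬valid: greatest fixpoint, start Z0 = {t3, t5}, keep only states in Sat with every successor in Z. Z1 = {t5}; fixed.
Sat(AG ¬valid) = {t5}
t2 ∉ Sat(AG ¬valid) = {t5}, so the formula does not hold at t2.

No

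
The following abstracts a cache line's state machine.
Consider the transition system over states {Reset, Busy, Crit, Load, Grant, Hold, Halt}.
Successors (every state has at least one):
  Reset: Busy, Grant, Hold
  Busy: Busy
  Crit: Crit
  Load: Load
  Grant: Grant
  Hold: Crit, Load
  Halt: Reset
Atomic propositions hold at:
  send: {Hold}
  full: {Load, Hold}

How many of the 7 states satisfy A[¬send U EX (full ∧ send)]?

Sat(¬send) = {Reset, Busy, Crit, Load, Grant, Halt}
Sat(full ∧ send) = {Hold}
Sat(EX (full ∧ send)) = {s : some successor in {Hold}} = {Reset}
A[¬send U EX (full ∧ send)]: least fixpoint, start Z0 = Sat(EX (full ∧ send)) = {Reset}, add states in Sat(¬send) with every successor in Z. Z1 = {Reset, Halt}; fixed.
Sat(A[¬send U EX (full ∧ send)]) = {Reset, Halt}
|Sat(A[¬send U EX (full ∧ send)])| = |{Reset, Halt}| = 2.

2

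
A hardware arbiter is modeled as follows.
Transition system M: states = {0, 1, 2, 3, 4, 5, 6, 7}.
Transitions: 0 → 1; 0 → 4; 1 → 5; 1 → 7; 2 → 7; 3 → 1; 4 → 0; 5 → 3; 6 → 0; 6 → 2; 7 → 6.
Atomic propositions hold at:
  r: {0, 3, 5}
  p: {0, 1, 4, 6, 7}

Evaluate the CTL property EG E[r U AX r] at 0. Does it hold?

Sat(AX r) = {s : every successor in {0, 3, 5}} = {4, 5}
E[r U AX r]: least fixpoint, start Z0 = Sat(AX r) = {4, 5}, add states in Sat(r) with some successor in Z. Z1 = {0, 4, 5}; fixed.
Sat(E[r U AX r]) = {0, 4, 5}
EG E[r U AX r]: greatest fixpoint, start Z0 = {0, 4, 5}, keep only states in Sat with some successor in Z. Z1 = {0, 4}; fixed.
Sat(EG E[r U AX r]) = {0, 4}
0 ∈ Sat(EG E[r U AX r]) = {0, 4}, so the formula holds at 0.

Yes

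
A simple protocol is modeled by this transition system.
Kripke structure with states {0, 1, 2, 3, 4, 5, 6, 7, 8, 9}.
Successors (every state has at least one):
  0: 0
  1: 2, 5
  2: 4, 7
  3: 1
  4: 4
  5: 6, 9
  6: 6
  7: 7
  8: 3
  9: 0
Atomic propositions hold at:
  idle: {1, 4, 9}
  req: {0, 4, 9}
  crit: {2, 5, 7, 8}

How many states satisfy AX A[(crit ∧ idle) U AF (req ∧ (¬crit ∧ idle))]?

Sat(crit ∧ idle) = ∅
Sat(¬crit) = {0, 1, 3, 4, 6, 9}
Sat(¬crit ∧ idle) = {1, 4, 9}
Sat(req ∧ (¬crit ∧ idle)) = {4, 9}
AF (req ∧ (¬crit ∧ idle)): least fixpoint, start Z0 = {4, 9}, add states with every successor in Z. Already a fixed point.
Sat(AF (req ∧ (¬crit ∧ idle))) = {4, 9}
A[(crit ∧ idle) U AF (req ∧ (¬crit ∧ idle))]: least fixpoint, start Z0 = Sat(AF (req ∧ (¬crit ∧ idle))) = {4, 9}, add states in Sat(crit ∧ idle) with every successor in Z. Already a fixed point.
Sat(A[(crit ∧ idle) U AF (req ∧ (¬crit ∧ idle))]) = {4, 9}
Sat(AX A[(crit ∧ idle) U AF (req ∧ (¬crit ∧ idle))]) = {s : every successor in {4, 9}} = {4}
|Sat(AX A[(crit ∧ idle) U AF (req ∧ (¬crit ∧ idle))])| = |{4}| = 1.

1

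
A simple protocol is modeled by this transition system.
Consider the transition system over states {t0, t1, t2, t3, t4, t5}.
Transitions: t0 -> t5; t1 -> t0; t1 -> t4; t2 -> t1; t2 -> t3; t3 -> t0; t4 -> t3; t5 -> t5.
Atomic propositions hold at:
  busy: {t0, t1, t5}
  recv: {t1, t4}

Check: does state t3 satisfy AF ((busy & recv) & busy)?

Sat(busy & recv) = {t1}
Sat((busy & recv) & busy) = {t1}
AF ((busy & recv) & busy): least fixpoint, start Z0 = {t1}, add states with every successor in Z. Already a fixed point.
Sat(AF ((busy & recv) & busy)) = {t1}
t3 ∉ Sat(AF ((busy & recv) & busy)) = {t1}, so the formula does not hold at t3.

No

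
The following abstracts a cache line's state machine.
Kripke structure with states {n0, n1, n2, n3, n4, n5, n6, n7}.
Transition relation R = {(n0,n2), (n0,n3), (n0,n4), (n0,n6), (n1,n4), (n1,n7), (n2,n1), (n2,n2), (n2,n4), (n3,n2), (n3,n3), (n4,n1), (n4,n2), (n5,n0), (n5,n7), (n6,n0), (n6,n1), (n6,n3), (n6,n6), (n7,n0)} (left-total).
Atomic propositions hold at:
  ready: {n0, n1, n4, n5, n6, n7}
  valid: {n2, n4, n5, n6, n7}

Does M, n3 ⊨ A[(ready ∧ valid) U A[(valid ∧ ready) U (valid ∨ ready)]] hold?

No

Sat(ready ∧ valid) = {n4, n5, n6, n7}
Sat(valid ∧ ready) = {n4, n5, n6, n7}
Sat(valid ∨ ready) = {n0, n1, n2, n4, n5, n6, n7}
A[(valid ∧ ready) U (valid ∨ ready)]: least fixpoint, start Z0 = Sat((valid ∨ ready)) = {n0, n1, n2, n4, n5, n6, n7}, add states in Sat(valid ∧ ready) with every successor in Z. Already a fixed point.
Sat(A[(valid ∧ ready) U (valid ∨ ready)]) = {n0, n1, n2, n4, n5, n6, n7}
A[(ready ∧ valid) U A[(valid ∧ ready) U (valid ∨ ready)]]: least fixpoint, start Z0 = Sat(A[(valid ∧ ready) U (valid ∨ ready)]) = {n0, n1, n2, n4, n5, n6, n7}, add states in Sat(ready ∧ valid) with every successor in Z. Already a fixed point.
Sat(A[(ready ∧ valid) U A[(valid ∧ ready) U (valid ∨ ready)]]) = {n0, n1, n2, n4, n5, n6, n7}
n3 ∉ Sat(A[(ready ∧ valid) U A[(valid ∧ ready) U (valid ∨ ready)]]) = {n0, n1, n2, n4, n5, n6, n7}, so the formula does not hold at n3.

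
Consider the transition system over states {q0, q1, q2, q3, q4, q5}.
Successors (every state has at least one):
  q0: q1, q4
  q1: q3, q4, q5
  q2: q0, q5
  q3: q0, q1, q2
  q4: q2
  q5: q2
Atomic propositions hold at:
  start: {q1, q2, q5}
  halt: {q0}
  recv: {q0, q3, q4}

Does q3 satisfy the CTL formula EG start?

No

EG start: greatest fixpoint, start Z0 = {q1, q2, q5}, keep only states in Sat with some successor in Z. Already a fixed point.
Sat(EG start) = {q1, q2, q5}
q3 ∉ Sat(EG start) = {q1, q2, q5}, so the formula does not hold at q3.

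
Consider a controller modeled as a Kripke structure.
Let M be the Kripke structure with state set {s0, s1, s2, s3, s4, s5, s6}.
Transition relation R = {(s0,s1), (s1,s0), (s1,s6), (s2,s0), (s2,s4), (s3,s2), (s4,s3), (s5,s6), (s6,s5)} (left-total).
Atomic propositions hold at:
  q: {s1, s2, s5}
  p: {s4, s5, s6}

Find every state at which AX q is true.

Sat(AX q) = {s : every successor in {s1, s2, s5}} = {s0, s3, s6}

{s0, s3, s6}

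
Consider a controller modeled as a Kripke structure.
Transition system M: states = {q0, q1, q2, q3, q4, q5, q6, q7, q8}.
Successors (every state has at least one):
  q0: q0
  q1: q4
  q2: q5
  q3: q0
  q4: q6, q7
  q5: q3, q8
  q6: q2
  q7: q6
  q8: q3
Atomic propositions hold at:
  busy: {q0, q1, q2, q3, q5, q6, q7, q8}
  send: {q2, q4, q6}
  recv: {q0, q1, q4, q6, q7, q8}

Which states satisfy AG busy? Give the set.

AG busy: greatest fixpoint, start Z0 = {q0, q1, q2, q3, q5, q6, q7, q8}, keep only states in Sat with every successor in Z. Z1 = {q0, q2, q3, q5, q6, q7, q8}; fixed.
Sat(AG busy) = {q0, q2, q3, q5, q6, q7, q8}

{q0, q2, q3, q5, q6, q7, q8}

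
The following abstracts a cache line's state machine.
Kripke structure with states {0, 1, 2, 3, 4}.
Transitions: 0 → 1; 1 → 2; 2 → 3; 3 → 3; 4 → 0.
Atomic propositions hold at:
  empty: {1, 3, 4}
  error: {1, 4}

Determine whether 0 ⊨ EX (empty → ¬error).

Sat(¬error) = {0, 2, 3}
Sat(empty → ¬error) = {0, 2, 3}
Sat(EX (empty → ¬error)) = {s : some successor in {0, 2, 3}} = {1, 2, 3, 4}
0 ∉ Sat(EX (empty → ¬error)) = {1, 2, 3, 4}, so the formula does not hold at 0.

No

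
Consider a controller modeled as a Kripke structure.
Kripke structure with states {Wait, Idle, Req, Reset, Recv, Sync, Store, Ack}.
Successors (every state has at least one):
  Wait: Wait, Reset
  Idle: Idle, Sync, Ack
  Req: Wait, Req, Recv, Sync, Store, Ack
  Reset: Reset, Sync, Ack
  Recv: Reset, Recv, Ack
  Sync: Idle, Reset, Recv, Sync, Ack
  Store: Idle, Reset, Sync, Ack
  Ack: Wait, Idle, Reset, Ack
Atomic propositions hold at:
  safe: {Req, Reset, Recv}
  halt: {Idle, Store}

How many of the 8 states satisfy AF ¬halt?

6

Sat(¬halt) = {Wait, Req, Reset, Recv, Sync, Ack}
AF ¬halt: least fixpoint, start Z0 = {Wait, Req, Reset, Recv, Sync, Ack}, add states with every successor in Z. Already a fixed point.
Sat(AF ¬halt) = {Wait, Req, Reset, Recv, Sync, Ack}
|Sat(AF ¬halt)| = |{Wait, Req, Reset, Recv, Sync, Ack}| = 6.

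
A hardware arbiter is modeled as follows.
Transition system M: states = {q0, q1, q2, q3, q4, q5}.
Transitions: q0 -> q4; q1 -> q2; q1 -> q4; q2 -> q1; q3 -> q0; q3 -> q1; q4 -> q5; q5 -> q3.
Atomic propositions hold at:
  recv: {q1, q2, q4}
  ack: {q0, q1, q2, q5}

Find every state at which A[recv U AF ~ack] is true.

{q0, q3, q4, q5}

Sat(~ack) = {q3, q4}
AF ~ack: least fixpoint, start Z0 = {q3, q4}, add states with every successor in Z. Z1 = {q0, q3, q4, q5}; fixed.
Sat(AF ~ack) = {q0, q3, q4, q5}
A[recv U AF ~ack]: least fixpoint, start Z0 = Sat(AF ~ack) = {q0, q3, q4, q5}, add states in Sat(recv) with every successor in Z. Already a fixed point.
Sat(A[recv U AF ~ack]) = {q0, q3, q4, q5}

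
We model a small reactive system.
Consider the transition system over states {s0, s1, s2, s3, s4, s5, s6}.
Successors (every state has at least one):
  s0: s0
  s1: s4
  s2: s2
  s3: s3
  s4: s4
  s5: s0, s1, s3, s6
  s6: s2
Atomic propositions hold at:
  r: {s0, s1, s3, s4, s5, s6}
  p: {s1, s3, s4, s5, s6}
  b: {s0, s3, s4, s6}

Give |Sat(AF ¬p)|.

Sat(¬p) = {s0, s2}
AF ¬p: least fixpoint, start Z0 = {s0, s2}, add states with every successor in Z. Z1 = {s0, s2, s6}; fixed.
Sat(AF ¬p) = {s0, s2, s6}
|Sat(AF ¬p)| = |{s0, s2, s6}| = 3.

3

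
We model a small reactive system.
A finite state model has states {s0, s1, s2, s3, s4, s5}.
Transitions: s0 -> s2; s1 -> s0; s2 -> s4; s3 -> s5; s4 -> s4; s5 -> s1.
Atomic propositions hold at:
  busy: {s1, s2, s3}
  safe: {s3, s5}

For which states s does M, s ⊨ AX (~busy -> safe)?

{s0, s3, s5}

Sat(~busy) = {s0, s4, s5}
Sat(~busy -> safe) = {s1, s2, s3, s5}
Sat(AX (~busy -> safe)) = {s : every successor in {s1, s2, s3, s5}} = {s0, s3, s5}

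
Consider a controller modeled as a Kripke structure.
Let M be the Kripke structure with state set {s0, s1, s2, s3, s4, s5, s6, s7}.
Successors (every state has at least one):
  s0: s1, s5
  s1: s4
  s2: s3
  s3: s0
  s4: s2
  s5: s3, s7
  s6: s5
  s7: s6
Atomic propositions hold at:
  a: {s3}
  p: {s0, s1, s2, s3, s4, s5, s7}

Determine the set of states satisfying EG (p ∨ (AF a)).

AF a: least fixpoint, start Z0 = {s3}, add states with every successor in Z. Z1 = {s2, s3}; Z2 = {s2, s3, s4}; Z3 = {s1, s2, s3, s4}; fixed.
Sat(AF a) = {s1, s2, s3, s4}
Sat(p ∨ (AF a)) = {s0, s1, s2, s3, s4, s5, s7}
EG (p ∨ (AF a)): greatest fixpoint, start Z0 = {s0, s1, s2, s3, s4, s5, s7}, keep only states in Sat with some successor in Z. Z1 = {s0, s1, s2, s3, s4, s5}; fixed.
Sat(EG (p ∨ (AF a))) = {s0, s1, s2, s3, s4, s5}

{s0, s1, s2, s3, s4, s5}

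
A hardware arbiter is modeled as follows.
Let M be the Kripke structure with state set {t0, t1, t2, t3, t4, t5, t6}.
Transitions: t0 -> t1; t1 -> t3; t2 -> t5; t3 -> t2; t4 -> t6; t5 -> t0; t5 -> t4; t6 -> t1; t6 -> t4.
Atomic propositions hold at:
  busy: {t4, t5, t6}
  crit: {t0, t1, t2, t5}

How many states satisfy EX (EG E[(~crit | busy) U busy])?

Sat(~crit) = {t3, t4, t6}
Sat(~crit | busy) = {t3, t4, t5, t6}
E[(~crit | busy) U busy]: least fixpoint, start Z0 = Sat(busy) = {t4, t5, t6}, add states in Sat(~crit | busy) with some successor in Z. Already a fixed point.
Sat(E[(~crit | busy) U busy]) = {t4, t5, t6}
EG E[(~crit | busy) U busy]: greatest fixpoint, start Z0 = {t4, t5, t6}, keep only states in Sat with some successor in Z. Already a fixed point.
Sat(EG E[(~crit | busy) U busy]) = {t4, t5, t6}
Sat(EX (EG E[(~crit | busy) U busy])) = {s : some successor in {t4, t5, t6}} = {t2, t4, t5, t6}
|Sat(EX (EG E[(~crit | busy) U busy]))| = |{t2, t4, t5, t6}| = 4.

4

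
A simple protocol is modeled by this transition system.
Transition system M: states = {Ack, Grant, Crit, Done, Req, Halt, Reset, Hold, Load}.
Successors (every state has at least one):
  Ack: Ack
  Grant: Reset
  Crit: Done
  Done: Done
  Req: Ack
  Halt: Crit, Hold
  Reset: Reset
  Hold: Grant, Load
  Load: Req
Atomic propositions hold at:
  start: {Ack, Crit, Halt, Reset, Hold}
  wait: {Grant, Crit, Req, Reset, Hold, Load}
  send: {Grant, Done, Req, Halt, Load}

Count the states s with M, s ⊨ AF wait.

AF wait: least fixpoint, start Z0 = {Grant, Crit, Req, Reset, Hold, Load}, add states with every successor in Z. Z1 = {Grant, Crit, Req, Halt, Reset, Hold, Load}; fixed.
Sat(AF wait) = {Grant, Crit, Req, Halt, Reset, Hold, Load}
|Sat(AF wait)| = |{Grant, Crit, Req, Halt, Reset, Hold, Load}| = 7.

7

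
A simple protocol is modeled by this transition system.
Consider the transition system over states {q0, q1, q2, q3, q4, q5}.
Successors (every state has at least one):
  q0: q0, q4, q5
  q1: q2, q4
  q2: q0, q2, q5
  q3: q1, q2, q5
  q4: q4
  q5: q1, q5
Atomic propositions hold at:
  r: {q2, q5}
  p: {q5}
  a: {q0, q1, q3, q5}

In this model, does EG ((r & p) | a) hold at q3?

Sat(r & p) = {q5}
Sat((r & p) | a) = {q0, q1, q3, q5}
EG ((r & p) | a): greatest fixpoint, start Z0 = {q0, q1, q3, q5}, keep only states in Sat with some successor in Z. Z1 = {q0, q3, q5}; fixed.
Sat(EG ((r & p) | a)) = {q0, q3, q5}
q3 ∈ Sat(EG ((r & p) | a)) = {q0, q3, q5}, so the formula holds at q3.

Yes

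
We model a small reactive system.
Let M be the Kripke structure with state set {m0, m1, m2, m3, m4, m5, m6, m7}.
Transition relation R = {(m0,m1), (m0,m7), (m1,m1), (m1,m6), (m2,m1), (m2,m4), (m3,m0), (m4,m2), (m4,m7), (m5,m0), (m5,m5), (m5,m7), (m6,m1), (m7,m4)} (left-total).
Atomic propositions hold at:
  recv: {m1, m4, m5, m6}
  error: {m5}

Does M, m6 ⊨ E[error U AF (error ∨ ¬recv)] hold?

No

Sat(¬recv) = {m0, m2, m3, m7}
Sat(error ∨ ¬recv) = {m0, m2, m3, m5, m7}
AF (error ∨ ¬recv): least fixpoint, start Z0 = {m0, m2, m3, m5, m7}, add states with every successor in Z. Z1 = {m0, m2, m3, m4, m5, m7}; fixed.
Sat(AF (error ∨ ¬recv)) = {m0, m2, m3, m4, m5, m7}
E[error U AF (error ∨ ¬recv)]: least fixpoint, start Z0 = Sat(AF (error ∨ ¬recv)) = {m0, m2, m3, m4, m5, m7}, add states in Sat(error) with some successor in Z. Already a fixed point.
Sat(E[error U AF (error ∨ ¬recv)]) = {m0, m2, m3, m4, m5, m7}
m6 ∉ Sat(E[error U AF (error ∨ ¬recv)]) = {m0, m2, m3, m4, m5, m7}, so the formula does not hold at m6.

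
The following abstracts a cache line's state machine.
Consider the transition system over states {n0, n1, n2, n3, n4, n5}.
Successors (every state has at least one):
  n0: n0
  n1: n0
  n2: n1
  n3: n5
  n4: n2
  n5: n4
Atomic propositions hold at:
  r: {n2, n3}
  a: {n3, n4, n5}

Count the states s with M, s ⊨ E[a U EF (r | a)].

Sat(r | a) = {n2, n3, n4, n5}
EF (r | a): least fixpoint, start Z0 = {n2, n3, n4, n5}, add states with some successor in Z. Already a fixed point.
Sat(EF (r | a)) = {n2, n3, n4, n5}
E[a U EF (r | a)]: least fixpoint, start Z0 = Sat(EF (r | a)) = {n2, n3, n4, n5}, add states in Sat(a) with some successor in Z. Already a fixed point.
Sat(E[a U EF (r | a)]) = {n2, n3, n4, n5}
|Sat(E[a U EF (r | a)])| = |{n2, n3, n4, n5}| = 4.

4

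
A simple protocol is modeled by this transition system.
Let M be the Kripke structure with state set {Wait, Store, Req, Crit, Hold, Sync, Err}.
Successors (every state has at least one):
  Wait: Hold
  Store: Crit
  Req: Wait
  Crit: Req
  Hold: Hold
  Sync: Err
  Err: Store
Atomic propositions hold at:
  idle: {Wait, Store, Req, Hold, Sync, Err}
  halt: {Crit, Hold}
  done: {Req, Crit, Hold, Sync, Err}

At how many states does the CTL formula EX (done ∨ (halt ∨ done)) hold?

Sat(halt ∨ done) = {Req, Crit, Hold, Sync, Err}
Sat(done ∨ (halt ∨ done)) = {Req, Crit, Hold, Sync, Err}
Sat(EX (done ∨ (halt ∨ done))) = {s : some successor in {Req, Crit, Hold, Sync, Err}} = {Wait, Store, Crit, Hold, Sync}
|Sat(EX (done ∨ (halt ∨ done)))| = |{Wait, Store, Crit, Hold, Sync}| = 5.

5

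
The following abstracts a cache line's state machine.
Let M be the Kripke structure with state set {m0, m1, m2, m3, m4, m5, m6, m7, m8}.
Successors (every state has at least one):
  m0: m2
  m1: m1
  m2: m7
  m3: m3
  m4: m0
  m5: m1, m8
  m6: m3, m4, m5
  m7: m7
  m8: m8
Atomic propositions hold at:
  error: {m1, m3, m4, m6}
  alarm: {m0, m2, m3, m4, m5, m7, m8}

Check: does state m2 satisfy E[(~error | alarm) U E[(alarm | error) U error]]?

No

Sat(~error) = {m0, m2, m5, m7, m8}
Sat(~error | alarm) = {m0, m2, m3, m4, m5, m7, m8}
Sat(alarm | error) = {m0, m1, m2, m3, m4, m5, m6, m7, m8}
E[(alarm | error) U error]: least fixpoint, start Z0 = Sat(error) = {m1, m3, m4, m6}, add states in Sat(alarm | error) with some successor in Z. Z1 = {m1, m3, m4, m5, m6}; fixed.
Sat(E[(alarm | error) U error]) = {m1, m3, m4, m5, m6}
E[(~error | alarm) U E[(alarm | error) U error]]: least fixpoint, start Z0 = Sat(E[(alarm | error) U error]) = {m1, m3, m4, m5, m6}, add states in Sat(~error | alarm) with some successor in Z. Already a fixed point.
Sat(E[(~error | alarm) U E[(alarm | error) U error]]) = {m1, m3, m4, m5, m6}
m2 ∉ Sat(E[(~error | alarm) U E[(alarm | error) U error]]) = {m1, m3, m4, m5, m6}, so the formula does not hold at m2.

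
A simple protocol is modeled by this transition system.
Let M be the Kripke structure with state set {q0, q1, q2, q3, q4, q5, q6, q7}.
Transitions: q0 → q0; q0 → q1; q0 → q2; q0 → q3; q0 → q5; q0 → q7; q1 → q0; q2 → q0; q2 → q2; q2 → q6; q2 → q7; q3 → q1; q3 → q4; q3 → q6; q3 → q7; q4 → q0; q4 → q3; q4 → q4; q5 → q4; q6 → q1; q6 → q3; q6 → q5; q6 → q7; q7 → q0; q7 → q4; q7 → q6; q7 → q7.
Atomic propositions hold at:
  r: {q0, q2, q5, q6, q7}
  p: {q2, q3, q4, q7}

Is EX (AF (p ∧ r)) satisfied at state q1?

Sat(p ∧ r) = {q2, q7}
AF (p ∧ r): least fixpoint, start Z0 = {q2, q7}, add states with every successor in Z. Already a fixed point.
Sat(AF (p ∧ r)) = {q2, q7}
Sat(EX (AF (p ∧ r))) = {s : some successor in {q2, q7}} = {q0, q2, q3, q6, q7}
q1 ∉ Sat(EX (AF (p ∧ r))) = {q0, q2, q3, q6, q7}, so the formula does not hold at q1.

No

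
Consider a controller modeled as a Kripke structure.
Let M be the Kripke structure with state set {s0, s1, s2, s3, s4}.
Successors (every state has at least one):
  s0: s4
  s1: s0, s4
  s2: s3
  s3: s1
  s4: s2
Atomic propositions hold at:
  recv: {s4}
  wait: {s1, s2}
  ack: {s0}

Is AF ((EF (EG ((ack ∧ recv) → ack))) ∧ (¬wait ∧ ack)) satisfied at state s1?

Sat(ack ∧ recv) = ∅
Sat((ack ∧ recv) → ack) = {s0, s1, s2, s3, s4}
EG ((ack ∧ recv) → ack): greatest fixpoint, start Z0 = {s0, s1, s2, s3, s4}, keep only states in Sat with some successor in Z. Already a fixed point.
Sat(EG ((ack ∧ recv) → ack)) = {s0, s1, s2, s3, s4}
EF (EG ((ack ∧ recv) → ack)): least fixpoint, start Z0 = {s0, s1, s2, s3, s4}, add states with some successor in Z. Already a fixed point.
Sat(EF (EG ((ack ∧ recv) → ack))) = {s0, s1, s2, s3, s4}
Sat(¬wait) = {s0, s3, s4}
Sat(¬wait ∧ ack) = {s0}
Sat((EF (EG ((ack ∧ recv) → ack))) ∧ (¬wait ∧ ack)) = {s0}
AF ((EF (EG ((ack ∧ recv) → ack))) ∧ (¬wait ∧ ack)): least fixpoint, start Z0 = {s0}, add states with every successor in Z. Already a fixed point.
Sat(AF ((EF (EG ((ack ∧ recv) → ack))) ∧ (¬wait ∧ ack))) = {s0}
s1 ∉ Sat(AF ((EF (EG ((ack ∧ recv) → ack))) ∧ (¬wait ∧ ack))) = {s0}, so the formula does not hold at s1.

No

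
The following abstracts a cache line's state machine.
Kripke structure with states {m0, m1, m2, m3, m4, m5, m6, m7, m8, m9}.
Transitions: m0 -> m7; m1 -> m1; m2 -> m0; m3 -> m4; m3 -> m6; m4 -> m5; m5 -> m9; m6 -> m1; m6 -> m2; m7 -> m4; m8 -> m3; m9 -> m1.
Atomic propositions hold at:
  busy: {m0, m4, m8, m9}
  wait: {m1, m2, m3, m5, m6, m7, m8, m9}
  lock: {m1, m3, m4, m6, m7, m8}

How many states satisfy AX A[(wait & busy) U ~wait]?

2

Sat(wait & busy) = {m8, m9}
Sat(~wait) = {m0, m4}
A[(wait & busy) U ~wait]: least fixpoint, start Z0 = Sat(~wait) = {m0, m4}, add states in Sat(wait & busy) with every successor in Z. Already a fixed point.
Sat(A[(wait & busy) U ~wait]) = {m0, m4}
Sat(AX A[(wait & busy) U ~wait]) = {s : every successor in {m0, m4}} = {m2, m7}
|Sat(AX A[(wait & busy) U ~wait])| = |{m2, m7}| = 2.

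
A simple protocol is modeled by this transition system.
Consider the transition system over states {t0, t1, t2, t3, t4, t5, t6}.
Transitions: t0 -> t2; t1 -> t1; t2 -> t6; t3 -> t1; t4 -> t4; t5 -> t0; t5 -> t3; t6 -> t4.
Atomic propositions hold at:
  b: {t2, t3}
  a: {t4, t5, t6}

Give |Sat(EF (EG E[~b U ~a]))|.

Sat(~b) = {t0, t1, t4, t5, t6}
Sat(~a) = {t0, t1, t2, t3}
E[~b U ~a]: least fixpoint, start Z0 = Sat(~a) = {t0, t1, t2, t3}, add states in Sat(~b) with some successor in Z. Z1 = {t0, t1, t2, t3, t5}; fixed.
Sat(E[~b U ~a]) = {t0, t1, t2, t3, t5}
EG E[~b U ~a]: greatest fixpoint, start Z0 = {t0, t1, t2, t3, t5}, keep only states in Sat with some successor in Z. Z1 = {t0, t1, t3, t5}; Z2 = {t1, t3, t5}; fixed.
Sat(EG E[~b U ~a]) = {t1, t3, t5}
EF (EG E[~b U ~a]): least fixpoint, start Z0 = {t1, t3, t5}, add states with some successor in Z. Already a fixed point.
Sat(EF (EG E[~b U ~a])) = {t1, t3, t5}
|Sat(EF (EG E[~b U ~a]))| = |{t1, t3, t5}| = 3.

3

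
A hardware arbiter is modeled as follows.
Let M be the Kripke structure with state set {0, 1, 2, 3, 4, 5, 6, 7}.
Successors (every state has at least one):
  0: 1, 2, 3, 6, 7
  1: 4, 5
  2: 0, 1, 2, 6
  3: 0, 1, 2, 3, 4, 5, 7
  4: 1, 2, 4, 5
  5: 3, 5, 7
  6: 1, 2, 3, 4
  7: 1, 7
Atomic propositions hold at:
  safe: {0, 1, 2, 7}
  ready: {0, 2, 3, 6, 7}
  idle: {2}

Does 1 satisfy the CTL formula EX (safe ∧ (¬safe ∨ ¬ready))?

No

Sat(¬safe) = {3, 4, 5, 6}
Sat(¬ready) = {1, 4, 5}
Sat(¬safe ∨ ¬ready) = {1, 3, 4, 5, 6}
Sat(safe ∧ (¬safe ∨ ¬ready)) = {1}
Sat(EX (safe ∧ (¬safe ∨ ¬ready))) = {s : some successor in {1}} = {0, 2, 3, 4, 6, 7}
1 ∉ Sat(EX (safe ∧ (¬safe ∨ ¬ready))) = {0, 2, 3, 4, 6, 7}, so the formula does not hold at 1.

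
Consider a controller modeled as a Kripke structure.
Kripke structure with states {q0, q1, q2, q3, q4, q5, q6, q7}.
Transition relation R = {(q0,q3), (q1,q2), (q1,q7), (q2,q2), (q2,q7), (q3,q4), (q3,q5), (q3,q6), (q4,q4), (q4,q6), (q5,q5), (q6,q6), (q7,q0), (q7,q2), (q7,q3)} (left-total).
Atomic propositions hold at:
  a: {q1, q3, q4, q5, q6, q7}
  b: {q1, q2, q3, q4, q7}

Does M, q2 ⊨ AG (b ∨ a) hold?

Sat(b ∨ a) = {q1, q2, q3, q4, q5, q6, q7}
AG (b ∨ a): greatest fixpoint, start Z0 = {q1, q2, q3, q4, q5, q6, q7}, keep only states in Sat with every successor in Z. Z1 = {q1, q2, q3, q4, q5, q6}; Z2 = {q3, q4, q5, q6}; fixed.
Sat(AG (b ∨ a)) = {q3, q4, q5, q6}
q2 ∉ Sat(AG (b ∨ a)) = {q3, q4, q5, q6}, so the formula does not hold at q2.

No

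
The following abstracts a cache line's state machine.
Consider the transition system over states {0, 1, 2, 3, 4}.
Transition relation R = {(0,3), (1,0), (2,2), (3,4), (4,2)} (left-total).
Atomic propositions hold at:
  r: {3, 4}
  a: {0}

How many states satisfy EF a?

EF a: least fixpoint, start Z0 = {0}, add states with some successor in Z. Z1 = {0, 1}; fixed.
Sat(EF a) = {0, 1}
|Sat(EF a)| = |{0, 1}| = 2.

2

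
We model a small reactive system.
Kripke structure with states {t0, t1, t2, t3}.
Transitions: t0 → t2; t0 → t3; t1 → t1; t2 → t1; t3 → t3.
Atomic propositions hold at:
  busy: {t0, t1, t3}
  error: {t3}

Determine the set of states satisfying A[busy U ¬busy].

Sat(¬busy) = {t2}
A[busy U ¬busy]: least fixpoint, start Z0 = Sat(¬busy) = {t2}, add states in Sat(busy) with every successor in Z. Already a fixed point.
Sat(A[busy U ¬busy]) = {t2}

{t2}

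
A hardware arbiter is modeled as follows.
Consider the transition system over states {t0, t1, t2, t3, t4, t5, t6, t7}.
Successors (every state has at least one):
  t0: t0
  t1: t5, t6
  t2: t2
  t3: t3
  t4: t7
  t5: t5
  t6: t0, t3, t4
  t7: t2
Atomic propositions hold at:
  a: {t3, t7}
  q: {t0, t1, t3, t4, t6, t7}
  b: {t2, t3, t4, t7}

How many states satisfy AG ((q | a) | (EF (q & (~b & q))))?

2

Sat(q | a) = {t0, t1, t3, t4, t6, t7}
Sat(~b) = {t0, t1, t5, t6}
Sat(~b & q) = {t0, t1, t6}
Sat(q & (~b & q)) = {t0, t1, t6}
EF (q & (~b & q)): least fixpoint, start Z0 = {t0, t1, t6}, add states with some successor in Z. Already a fixed point.
Sat(EF (q & (~b & q))) = {t0, t1, t6}
Sat((q | a) | (EF (q & (~b & q)))) = {t0, t1, t3, t4, t6, t7}
AG ((q | a) | (EF (q & (~b & q)))): greatest fixpoint, start Z0 = {t0, t1, t3, t4, t6, t7}, keep only states in Sat with every successor in Z. Z1 = {t0, t3, t4, t6}; Z2 = {t0, t3, t6}; Z3 = {t0, t3}; fixed.
Sat(AG ((q | a) | (EF (q & (~b & q))))) = {t0, t3}
|Sat(AG ((q | a) | (EF (q & (~b & q)))))| = |{t0, t3}| = 2.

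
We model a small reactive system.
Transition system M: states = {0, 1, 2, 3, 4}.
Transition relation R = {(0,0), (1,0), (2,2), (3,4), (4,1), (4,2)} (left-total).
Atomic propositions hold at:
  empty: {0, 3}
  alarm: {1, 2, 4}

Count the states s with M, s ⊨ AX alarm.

3

Sat(AX alarm) = {s : every successor in {1, 2, 4}} = {2, 3, 4}
|Sat(AX alarm)| = |{2, 3, 4}| = 3.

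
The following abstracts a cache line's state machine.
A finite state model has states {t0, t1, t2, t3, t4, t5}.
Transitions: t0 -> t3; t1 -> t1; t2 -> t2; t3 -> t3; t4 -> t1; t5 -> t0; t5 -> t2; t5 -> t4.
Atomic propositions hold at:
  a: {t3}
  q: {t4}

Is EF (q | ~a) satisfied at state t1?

Sat(~a) = {t0, t1, t2, t4, t5}
Sat(q | ~a) = {t0, t1, t2, t4, t5}
EF (q | ~a): least fixpoint, start Z0 = {t0, t1, t2, t4, t5}, add states with some successor in Z. Already a fixed point.
Sat(EF (q | ~a)) = {t0, t1, t2, t4, t5}
t1 ∈ Sat(EF (q | ~a)) = {t0, t1, t2, t4, t5}, so the formula holds at t1.

Yes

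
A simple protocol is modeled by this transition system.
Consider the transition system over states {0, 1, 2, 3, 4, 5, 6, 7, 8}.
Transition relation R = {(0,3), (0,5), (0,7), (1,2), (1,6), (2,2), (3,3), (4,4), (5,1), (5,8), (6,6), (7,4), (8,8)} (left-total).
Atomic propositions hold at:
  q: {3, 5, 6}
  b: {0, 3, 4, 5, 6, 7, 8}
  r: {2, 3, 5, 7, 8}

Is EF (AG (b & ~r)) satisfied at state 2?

No

Sat(~r) = {0, 1, 4, 6}
Sat(b & ~r) = {0, 4, 6}
AG (b & ~r): greatest fixpoint, start Z0 = {0, 4, 6}, keep only states in Sat with every successor in Z. Z1 = {4, 6}; fixed.
Sat(AG (b & ~r)) = {4, 6}
EF (AG (b & ~r)): least fixpoint, start Z0 = {4, 6}, add states with some successor in Z. Z1 = {1, 4, 6, 7}; Z2 = {0, 1, 4, 5, 6, 7}; fixed.
Sat(EF (AG (b & ~r))) = {0, 1, 4, 5, 6, 7}
2 ∉ Sat(EF (AG (b & ~r))) = {0, 1, 4, 5, 6, 7}, so the formula does not hold at 2.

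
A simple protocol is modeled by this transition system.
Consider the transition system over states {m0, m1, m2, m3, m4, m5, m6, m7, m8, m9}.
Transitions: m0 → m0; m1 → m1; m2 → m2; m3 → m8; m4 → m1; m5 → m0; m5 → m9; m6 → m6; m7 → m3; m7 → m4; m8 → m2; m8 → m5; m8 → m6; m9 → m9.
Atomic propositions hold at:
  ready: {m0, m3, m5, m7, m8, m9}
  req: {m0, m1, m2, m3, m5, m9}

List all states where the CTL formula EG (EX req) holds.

{m0, m1, m2, m4, m5, m7, m8, m9}

Sat(EX req) = {s : some successor in {m0, m1, m2, m3, m5, m9}} = {m0, m1, m2, m4, m5, m7, m8, m9}
EG (EX req): greatest fixpoint, start Z0 = {m0, m1, m2, m4, m5, m7, m8, m9}, keep only states in Sat with some successor in Z. Already a fixed point.
Sat(EG (EX req)) = {m0, m1, m2, m4, m5, m7, m8, m9}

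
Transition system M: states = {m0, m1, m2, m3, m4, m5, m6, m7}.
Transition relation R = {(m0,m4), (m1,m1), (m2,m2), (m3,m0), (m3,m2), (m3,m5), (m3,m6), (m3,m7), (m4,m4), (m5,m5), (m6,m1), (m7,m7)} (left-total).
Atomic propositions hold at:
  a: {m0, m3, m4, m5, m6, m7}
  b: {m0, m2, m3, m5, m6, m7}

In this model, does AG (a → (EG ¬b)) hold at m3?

No

Sat(¬b) = {m1, m4}
EG ¬b: greatest fixpoint, start Z0 = {m1, m4}, keep only states in Sat with some successor in Z. Already a fixed point.
Sat(EG ¬b) = {m1, m4}
Sat(a → (EG ¬b)) = {m1, m2, m4}
AG (a → (EG ¬b)): greatest fixpoint, start Z0 = {m1, m2, m4}, keep only states in Sat with every successor in Z. Already a fixed point.
Sat(AG (a → (EG ¬b))) = {m1, m2, m4}
m3 ∉ Sat(AG (a → (EG ¬b))) = {m1, m2, m4}, so the formula does not hold at m3.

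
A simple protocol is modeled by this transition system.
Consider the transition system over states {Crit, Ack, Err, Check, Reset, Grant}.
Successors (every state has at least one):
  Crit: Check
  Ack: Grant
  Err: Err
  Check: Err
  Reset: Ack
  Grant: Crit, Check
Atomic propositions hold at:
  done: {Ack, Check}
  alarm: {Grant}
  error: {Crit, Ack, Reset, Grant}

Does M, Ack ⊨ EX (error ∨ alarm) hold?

Sat(error ∨ alarm) = {Crit, Ack, Reset, Grant}
Sat(EX (error ∨ alarm)) = {s : some successor in {Crit, Ack, Reset, Grant}} = {Ack, Reset, Grant}
Ack ∈ Sat(EX (error ∨ alarm)) = {Ack, Reset, Grant}, so the formula holds at Ack.

Yes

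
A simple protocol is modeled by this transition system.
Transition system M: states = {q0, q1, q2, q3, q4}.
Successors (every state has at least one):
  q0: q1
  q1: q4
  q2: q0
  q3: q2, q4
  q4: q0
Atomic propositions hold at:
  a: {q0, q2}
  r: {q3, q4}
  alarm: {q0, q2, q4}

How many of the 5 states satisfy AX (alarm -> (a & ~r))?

Sat(~r) = {q0, q1, q2}
Sat(a & ~r) = {q0, q2}
Sat(alarm -> (a & ~r)) = {q0, q1, q2, q3}
Sat(AX (alarm -> (a & ~r))) = {s : every successor in {q0, q1, q2, q3}} = {q0, q2, q4}
|Sat(AX (alarm -> (a & ~r)))| = |{q0, q2, q4}| = 3.

3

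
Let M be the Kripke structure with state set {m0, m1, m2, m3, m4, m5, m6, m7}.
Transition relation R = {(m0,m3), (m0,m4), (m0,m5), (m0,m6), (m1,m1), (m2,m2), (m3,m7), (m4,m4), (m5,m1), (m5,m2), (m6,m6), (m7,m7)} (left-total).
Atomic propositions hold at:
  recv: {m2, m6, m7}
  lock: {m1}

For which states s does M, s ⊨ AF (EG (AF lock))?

AF lock: least fixpoint, start Z0 = {m1}, add states with every successor in Z. Already a fixed point.
Sat(AF lock) = {m1}
EG (AF lock): greatest fixpoint, start Z0 = {m1}, keep only states in Sat with some successor in Z. Already a fixed point.
Sat(EG (AF lock)) = {m1}
AF (EG (AF lock)): least fixpoint, start Z0 = {m1}, add states with every successor in Z. Already a fixed point.
Sat(AF (EG (AF lock))) = {m1}

{m1}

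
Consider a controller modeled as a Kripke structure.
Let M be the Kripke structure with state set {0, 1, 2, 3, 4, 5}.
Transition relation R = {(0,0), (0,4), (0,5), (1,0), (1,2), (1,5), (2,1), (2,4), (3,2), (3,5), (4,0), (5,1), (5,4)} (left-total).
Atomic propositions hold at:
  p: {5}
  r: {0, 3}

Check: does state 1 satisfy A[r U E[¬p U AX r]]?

Sat(¬p) = {0, 1, 2, 3, 4}
Sat(AX r) = {s : every successor in {0, 3}} = {4}
E[¬p U AX r]: least fixpoint, start Z0 = Sat(AX r) = {4}, add states in Sat(¬p) with some successor in Z. Z1 = {0, 2, 4}; Z2 = {0, 1, 2, 3, 4}; fixed.
Sat(E[¬p U AX r]) = {0, 1, 2, 3, 4}
A[r U E[¬p U AX r]]: least fixpoint, start Z0 = Sat(E[¬p U AX r]) = {0, 1, 2, 3, 4}, add states in Sat(r) with every successor in Z. Already a fixed point.
Sat(A[r U E[¬p U AX r]]) = {0, 1, 2, 3, 4}
1 ∈ Sat(A[r U E[¬p U AX r]]) = {0, 1, 2, 3, 4}, so the formula holds at 1.

Yes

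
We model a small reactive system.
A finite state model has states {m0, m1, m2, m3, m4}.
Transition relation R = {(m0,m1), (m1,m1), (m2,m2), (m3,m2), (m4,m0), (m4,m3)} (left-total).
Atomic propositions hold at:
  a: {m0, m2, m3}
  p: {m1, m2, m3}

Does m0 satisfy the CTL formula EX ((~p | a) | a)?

No

Sat(~p) = {m0, m4}
Sat(~p | a) = {m0, m2, m3, m4}
Sat((~p | a) | a) = {m0, m2, m3, m4}
Sat(EX ((~p | a) | a)) = {s : some successor in {m0, m2, m3, m4}} = {m2, m3, m4}
m0 ∉ Sat(EX ((~p | a) | a)) = {m2, m3, m4}, so the formula does not hold at m0.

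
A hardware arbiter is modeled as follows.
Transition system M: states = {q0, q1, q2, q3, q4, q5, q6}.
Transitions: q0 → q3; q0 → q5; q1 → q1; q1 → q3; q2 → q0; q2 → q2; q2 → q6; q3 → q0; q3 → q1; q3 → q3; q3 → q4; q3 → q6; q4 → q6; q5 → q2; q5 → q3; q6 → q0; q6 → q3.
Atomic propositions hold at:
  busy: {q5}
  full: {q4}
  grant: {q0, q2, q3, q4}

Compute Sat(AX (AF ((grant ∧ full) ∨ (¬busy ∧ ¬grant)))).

Sat(grant ∧ full) = {q4}
Sat(¬busy) = {q0, q1, q2, q3, q4, q6}
Sat(¬grant) = {q1, q5, q6}
Sat(¬busy ∧ ¬grant) = {q1, q6}
Sat((grant ∧ full) ∨ (¬busy ∧ ¬grant)) = {q1, q4, q6}
AF ((grant ∧ full) ∨ (¬busy ∧ ¬grant)): least fixpoint, start Z0 = {q1, q4, q6}, add states with every successor in Z. Already a fixed point.
Sat(AF ((grant ∧ full) ∨ (¬busy ∧ ¬grant))) = {q1, q4, q6}
Sat(AX (AF ((grant ∧ full) ∨ (¬busy ∧ ¬grant)))) = {s : every successor in {q1, q4, q6}} = {q4}

{q4}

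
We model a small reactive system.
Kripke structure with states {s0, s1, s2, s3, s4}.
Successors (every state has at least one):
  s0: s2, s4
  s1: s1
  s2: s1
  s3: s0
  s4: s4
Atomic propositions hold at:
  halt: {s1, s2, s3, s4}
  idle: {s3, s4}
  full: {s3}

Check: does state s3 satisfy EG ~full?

No

Sat(~full) = {s0, s1, s2, s4}
EG ~full: greatest fixpoint, start Z0 = {s0, s1, s2, s4}, keep only states in Sat with some successor in Z. Already a fixed point.
Sat(EG ~full) = {s0, s1, s2, s4}
s3 ∉ Sat(EG ~full) = {s0, s1, s2, s4}, so the formula does not hold at s3.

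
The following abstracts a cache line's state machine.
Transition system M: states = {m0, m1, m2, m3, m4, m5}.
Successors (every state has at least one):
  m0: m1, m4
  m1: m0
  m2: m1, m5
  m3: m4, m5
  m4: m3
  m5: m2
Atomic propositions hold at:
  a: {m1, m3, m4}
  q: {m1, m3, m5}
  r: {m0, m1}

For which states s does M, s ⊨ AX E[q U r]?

{m1}

E[q U r]: least fixpoint, start Z0 = Sat(r) = {m0, m1}, add states in Sat(q) with some successor in Z. Already a fixed point.
Sat(E[q U r]) = {m0, m1}
Sat(AX E[q U r]) = {s : every successor in {m0, m1}} = {m1}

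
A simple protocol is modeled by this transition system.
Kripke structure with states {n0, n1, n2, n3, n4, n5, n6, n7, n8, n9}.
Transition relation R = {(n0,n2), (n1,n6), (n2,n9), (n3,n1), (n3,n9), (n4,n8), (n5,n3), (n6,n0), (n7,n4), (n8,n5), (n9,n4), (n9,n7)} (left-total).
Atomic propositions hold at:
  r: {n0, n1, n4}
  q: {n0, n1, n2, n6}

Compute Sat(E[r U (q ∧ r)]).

{n0, n1}

Sat(q ∧ r) = {n0, n1}
E[r U (q ∧ r)]: least fixpoint, start Z0 = Sat((q ∧ r)) = {n0, n1}, add states in Sat(r) with some successor in Z. Already a fixed point.
Sat(E[r U (q ∧ r)]) = {n0, n1}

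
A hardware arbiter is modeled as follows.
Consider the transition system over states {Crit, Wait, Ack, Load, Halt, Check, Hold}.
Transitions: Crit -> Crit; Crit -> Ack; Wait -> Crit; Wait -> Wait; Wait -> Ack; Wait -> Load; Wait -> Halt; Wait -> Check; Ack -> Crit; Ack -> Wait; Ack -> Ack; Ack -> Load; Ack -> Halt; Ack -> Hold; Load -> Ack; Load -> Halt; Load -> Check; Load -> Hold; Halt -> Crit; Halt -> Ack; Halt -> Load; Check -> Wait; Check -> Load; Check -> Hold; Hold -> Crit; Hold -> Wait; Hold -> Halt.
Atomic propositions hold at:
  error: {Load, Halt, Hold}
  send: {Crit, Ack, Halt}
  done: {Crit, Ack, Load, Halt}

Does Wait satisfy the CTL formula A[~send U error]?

Sat(~send) = {Wait, Load, Check, Hold}
A[~send U error]: least fixpoint, start Z0 = Sat(error) = {Load, Halt, Hold}, add states in Sat(~send) with every successor in Z. Already a fixed point.
Sat(A[~send U error]) = {Load, Halt, Hold}
Wait ∉ Sat(A[~send U error]) = {Load, Halt, Hold}, so the formula does not hold at Wait.

No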